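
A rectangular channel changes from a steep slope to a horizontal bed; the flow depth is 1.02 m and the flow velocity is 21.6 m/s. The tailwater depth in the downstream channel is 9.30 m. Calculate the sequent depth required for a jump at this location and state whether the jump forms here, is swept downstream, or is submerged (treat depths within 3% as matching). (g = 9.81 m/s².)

y₂ = 9.35 m; the jump forms here

Fr₁ = V₁/√(g·y₁) = 21.6/√(9.81×1.02) = 6.83.
Sequent-depth ratio: y₂/y₁ = ½[√(1 + 8Fr₁²) − 1] = ½[√374.0 − 1] = 9.17.
y₂ = 9.17 × 1.02 = 9.35 m.
Tailwater y_tw = 9.30 m: y_tw ≈ y₂, so the jump forms here.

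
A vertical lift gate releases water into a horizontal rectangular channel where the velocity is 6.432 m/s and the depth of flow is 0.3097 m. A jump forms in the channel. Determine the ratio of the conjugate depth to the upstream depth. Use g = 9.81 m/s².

y₂/y₁ = 4.743

Fr₁ = V₁/√(g·y₁) = 6.432/√(9.81×0.3097) = 3.690.
Bélanger equation: y₂/y₁ = ½[√(1 + 8Fr₁²) − 1] = ½[√109.94 − 1] = 4.743.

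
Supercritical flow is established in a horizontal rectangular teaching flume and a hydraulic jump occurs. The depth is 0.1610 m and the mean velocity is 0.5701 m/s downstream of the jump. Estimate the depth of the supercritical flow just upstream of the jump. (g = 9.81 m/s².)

y₁ = 0.05045 m

Fr₂ = V₂/√(g·y₂) = 0.5701/√(9.81×0.1610) = 0.4536.
The Bélanger relation is symmetric: y₁/y₂ = ½[√(1 + 8Fr₂²) − 1] = ½[√2.6463 − 1] = 0.3134.
y₁ = 0.3134 × 0.1610 = 0.05045 m.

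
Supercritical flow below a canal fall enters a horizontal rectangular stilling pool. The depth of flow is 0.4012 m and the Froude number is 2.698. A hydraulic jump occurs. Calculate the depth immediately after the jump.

Fr₁ = 2.698 (given).
From the momentum equation for a rectangular channel, y₂/y₁ = ½[√(1 + 8Fr₁²) − 1] = ½[√59.234 − 1] = 3.348.
y₂ = 3.348 × 0.4012 = 1.343 m.

y₂ = 1.343 m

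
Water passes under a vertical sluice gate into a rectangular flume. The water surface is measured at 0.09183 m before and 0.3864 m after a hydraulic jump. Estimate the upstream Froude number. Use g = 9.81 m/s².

Fr₁ = 3.310

For a rectangular channel the momentum equation gives q² = ½·g·y₁·y₂·(y₁ + y₂) = ½×9.81×0.09183×0.3864×0.4782 = 0.08323.
q = √0.08323 = 0.2885 m²/s.
V₁ = q/y₁ = 3.142 m/s; Fr₁ = V₁/√(g·y₁) = 3.310.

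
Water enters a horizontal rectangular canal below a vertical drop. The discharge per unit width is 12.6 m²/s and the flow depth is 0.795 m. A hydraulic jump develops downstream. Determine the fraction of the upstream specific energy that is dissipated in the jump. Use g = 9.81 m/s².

ΔE/E₁ = 0.543 (54.3%)

V₁ = q/y₁ = 12.6/0.795 = 15.8 m/s. Fr₁ = V₁/√(g·y₁) = 15.8/√(9.81×0.795) = 5.68.
By Bélanger, y₂/y₁ = ½[√(1 + 8Fr₁²) − 1] = ½[√258.7 − 1] = 7.54.
y₂ = 7.54 × 0.795 = 6.00 m.
E₁ = y₁ + V₁²/2g = 13.6 m. ΔE = (y₂ − y₁)³/(4y₁y₂) = 7.38 m. ΔE/E₁ = 7.38/13.6 = 0.543.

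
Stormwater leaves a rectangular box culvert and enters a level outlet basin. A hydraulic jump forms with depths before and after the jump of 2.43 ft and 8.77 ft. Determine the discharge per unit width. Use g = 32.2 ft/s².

q = 62.0 ft²/s

For a rectangular channel the momentum equation gives q² = ½·g·y₁·y₂·(y₁ + y₂) = ½×32.2×2.43×8.77×11.2 = 3843.
q = √3843 = 62.0 ft²/s.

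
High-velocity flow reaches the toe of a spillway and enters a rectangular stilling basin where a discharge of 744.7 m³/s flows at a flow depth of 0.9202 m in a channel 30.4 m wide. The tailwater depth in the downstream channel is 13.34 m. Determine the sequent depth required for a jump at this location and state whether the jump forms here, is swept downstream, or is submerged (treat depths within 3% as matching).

y₂ = 11.08 m; the jump is submerged

q = Q/b = 744.7/30.4 = 24.50 m²/s; V₁ = q/y₁ = 26.62 m/s. Fr₁ = V₁/√(g·y₁) = 8.860.
Sequent-depth ratio: y₂/y₁ = ½[√(1 + 8Fr₁²) − 1] = ½[√629.04 − 1] = 12.04.
y₂ = 12.04 × 0.9202 = 11.08 m.
Tailwater y_tw = 13.34 m: y_tw > y₂, so the jump is submerged.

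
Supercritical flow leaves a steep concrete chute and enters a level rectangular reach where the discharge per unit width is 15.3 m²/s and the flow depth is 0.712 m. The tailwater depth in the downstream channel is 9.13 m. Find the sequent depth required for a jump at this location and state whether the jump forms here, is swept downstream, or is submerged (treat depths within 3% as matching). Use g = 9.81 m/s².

V₁ = q/y₁ = 15.3/0.712 = 21.5 m/s. Fr₁ = V₁/√(g·y₁) = 21.5/√(9.81×0.712) = 8.13.
From the momentum equation for a rectangular channel, y₂/y₁ = ½[√(1 + 8Fr₁²) − 1] = ½[√529.9 − 1] = 11.0.
y₂ = 11.0 × 0.712 = 7.84 m.
Tailwater y_tw = 9.13 m: y_tw > y₂, so the jump is submerged.

y₂ = 7.84 m; the jump is submerged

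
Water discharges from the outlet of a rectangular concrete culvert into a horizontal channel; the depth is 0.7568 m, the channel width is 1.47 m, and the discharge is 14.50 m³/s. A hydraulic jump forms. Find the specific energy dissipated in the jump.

q = Q/b = 14.50/1.47 = 9.864 m²/s; V₁ = q/y₁ = 13.03 m/s. Fr₁ = V₁/√(g·y₁) = 4.783.
By Bélanger, y₂/y₁ = ½[√(1 + 8Fr₁²) − 1] = ½[√184.05 − 1] = 6.283.
y₂ = 6.283 × 0.7568 = 4.755 m.
Head loss: ΔE = (y₂ − y₁)³/(4y₁y₂) = (4.755 − 0.7568)³/(4×0.7568×4.755) = 63.92/14.39 = 4.441 m.

ΔE = 4.441 m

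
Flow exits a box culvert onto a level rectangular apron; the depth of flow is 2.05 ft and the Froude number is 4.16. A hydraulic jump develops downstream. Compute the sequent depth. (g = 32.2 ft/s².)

Fr₁ = 4.16 (given).
Sequent-depth ratio: y₂/y₁ = ½[√(1 + 8Fr₁²) − 1] = ½[√139.4 − 1] = 5.40.
y₂ = 5.40 × 2.05 = 11.1 ft.

y₂ = 11.1 ft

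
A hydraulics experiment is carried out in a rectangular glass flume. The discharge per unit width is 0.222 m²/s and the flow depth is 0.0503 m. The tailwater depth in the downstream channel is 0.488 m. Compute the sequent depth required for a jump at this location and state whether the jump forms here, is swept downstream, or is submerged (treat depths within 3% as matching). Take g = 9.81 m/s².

V₁ = q/y₁ = 0.222/0.0503 = 4.41 m/s. Fr₁ = V₁/√(g·y₁) = 4.41/√(9.81×0.0503) = 6.28.
Conjugate-depth relation: y₂/y₁ = ½[√(1 + 8Fr₁²) − 1] = ½[√316.8 − 1] = 8.40.
y₂ = 8.40 × 0.0503 = 0.422 m.
Tailwater y_tw = 0.488 m: y_tw > y₂, so the jump is submerged.

y₂ = 0.422 m; the jump is submerged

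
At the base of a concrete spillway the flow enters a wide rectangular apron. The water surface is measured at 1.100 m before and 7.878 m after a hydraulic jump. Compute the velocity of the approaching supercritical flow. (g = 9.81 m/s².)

V₁ = 17.76 m/s

For a rectangular channel the momentum equation gives q² = ½·g·y₁·y₂·(y₁ + y₂) = ½×9.81×1.100×7.878×8.978 = 381.6.
q = √381.6 = 19.54 m²/s.
V₁ = q/y₁ = 19.54/1.100 = 17.76 m/s.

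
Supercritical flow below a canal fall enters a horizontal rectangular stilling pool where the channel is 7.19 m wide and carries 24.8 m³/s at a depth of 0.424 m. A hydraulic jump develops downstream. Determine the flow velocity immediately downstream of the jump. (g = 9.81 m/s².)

V₂ = 1.58 m/s

q = Q/b = 24.8/7.19 = 3.45 m²/s; V₁ = q/y₁ = 8.13 m/s. Fr₁ = V₁/√(g·y₁) = 3.99.
From the momentum equation for a rectangular channel, y₂/y₁ = ½[√(1 + 8Fr₁²) − 1] = ½[√128.3 − 1] = 5.16.
y₂ = 5.16 × 0.424 = 2.19 m.
V₂ = q/y₂ = 3.45/2.19 = 1.58 m/s.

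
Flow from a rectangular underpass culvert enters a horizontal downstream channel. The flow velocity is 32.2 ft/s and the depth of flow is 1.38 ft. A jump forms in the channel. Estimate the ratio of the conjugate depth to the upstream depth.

Fr₁ = V₁/√(g·y₁) = 32.2/√(32.2×1.38) = 4.83.
Conjugate-depth relation: y₂/y₁ = ½[√(1 + 8Fr₁²) − 1] = ½[√187.7 − 1] = 6.35.

y₂/y₁ = 6.35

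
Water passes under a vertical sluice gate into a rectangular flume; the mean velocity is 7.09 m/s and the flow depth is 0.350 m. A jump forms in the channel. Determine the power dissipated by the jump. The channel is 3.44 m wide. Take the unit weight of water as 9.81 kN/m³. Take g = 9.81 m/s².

P = 90.4 kW

Fr₁ = V₁/√(g·y₁) = 7.09/√(9.81×0.350) = 3.83.
Bélanger equation: y₂/y₁ = ½[√(1 + 8Fr₁²) − 1] = ½[√118.1 − 1] = 4.93.
y₂ = 4.93 × 0.350 = 1.73 m.
Head loss: ΔE = (y₂ − y₁)³/(4y₁y₂) = (1.73 − 0.350)³/(4×0.350×1.73) = 2.61/2.42 = 1.08 m.
q = V₁·y₁ = 7.09 × 0.350 = 2.48 m²/s. Q = q·b = 2.48 × 3.44 = 8.54 m³/s. P = γ·Q·ΔE = 9.81 × 8.54 × 1.08 = 90.4 kW.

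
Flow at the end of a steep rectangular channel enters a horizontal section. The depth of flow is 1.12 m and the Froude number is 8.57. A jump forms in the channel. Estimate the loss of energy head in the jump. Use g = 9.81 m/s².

ΔE = 28.9 m

Fr₁ = 8.57 (given).
Sequent-depth ratio: y₂/y₁ = ½[√(1 + 8Fr₁²) − 1] = ½[√588.6 − 1] = 11.6.
y₂ = 11.6 × 1.12 = 13.0 m.
V₁ = Fr₁·√(g·y₁) = 8.57×√(9.81×1.12) = 28.4 m/s; q = V₁·y₁ = 31.8 m²/s. V₂ = q/y₂ = 31.8/13.0 = 2.44 m/s. E₁ = y₁ + V₁²/2g = 42.2 m; E₂ = y₂ + V₂²/2g = 13.3 m. ΔE = E₁ − E₂ = 28.9 m.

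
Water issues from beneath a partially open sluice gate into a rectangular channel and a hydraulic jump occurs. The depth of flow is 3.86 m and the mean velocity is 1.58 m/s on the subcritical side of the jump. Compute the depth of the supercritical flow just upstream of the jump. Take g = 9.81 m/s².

Fr₂ = V₂/√(g·y₂) = 1.58/√(9.81×3.86) = 0.257.
From the momentum equation (using Fr₂), y₁/y₂ = ½[√(1 + 8Fr₂²) − 1] = ½[√1.527 − 1] = 0.118.
y₁ = 0.118 × 3.86 = 0.455 m.

y₁ = 0.455 m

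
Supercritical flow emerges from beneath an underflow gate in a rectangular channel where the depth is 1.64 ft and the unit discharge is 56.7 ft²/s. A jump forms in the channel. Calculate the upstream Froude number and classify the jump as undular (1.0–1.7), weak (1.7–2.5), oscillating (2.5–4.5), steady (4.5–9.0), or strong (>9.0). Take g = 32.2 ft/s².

Fr₁ = 4.76; steady jump

V₁ = q/y₁ = 56.7/1.64 = 34.6 ft/s. Fr₁ = V₁/√(g·y₁) = 34.6/√(32.2×1.64) = 4.76.
Fr₁ = 4.76 lies in the steady range.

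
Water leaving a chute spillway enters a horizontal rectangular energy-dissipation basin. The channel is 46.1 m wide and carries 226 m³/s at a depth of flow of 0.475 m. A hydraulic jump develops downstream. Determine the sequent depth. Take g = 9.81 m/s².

q = Q/b = 226/46.1 = 4.90 m²/s; V₁ = q/y₁ = 10.3 m/s. Fr₁ = V₁/√(g·y₁) = 4.78.
From the momentum equation for a rectangular channel, y₂/y₁ = ½[√(1 + 8Fr₁²) − 1] = ½[√183.9 − 1] = 6.28.
y₂ = 6.28 × 0.475 = 2.98 m.

y₂ = 2.98 m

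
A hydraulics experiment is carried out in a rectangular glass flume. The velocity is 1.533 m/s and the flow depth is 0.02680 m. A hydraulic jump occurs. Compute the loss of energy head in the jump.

Fr₁ = V₁/√(g·y₁) = 1.533/√(9.81×0.02680) = 2.990.
Sequent-depth ratio: y₂/y₁ = ½[√(1 + 8Fr₁²) − 1] = ½[√72.511 − 1] = 3.758.
y₂ = 3.758 × 0.02680 = 0.1007 m.
Head loss: ΔE = (y₂ − y₁)³/(4y₁y₂) = (0.1007 − 0.02680)³/(4×0.02680×0.1007) = 0.0004037/0.01080 = 0.03739 m.

ΔE = 0.03739 m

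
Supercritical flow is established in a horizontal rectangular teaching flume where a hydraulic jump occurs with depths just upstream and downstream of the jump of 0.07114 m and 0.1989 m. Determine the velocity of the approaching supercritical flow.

V₁ = 1.924 m/s

For a rectangular channel the momentum equation gives q² = ½·g·y₁·y₂·(y₁ + y₂) = ½×9.81×0.07114×0.1989×0.2700 = 0.01874.
q = √0.01874 = 0.1369 m²/s.
V₁ = q/y₁ = 0.1369/0.07114 = 1.924 m/s.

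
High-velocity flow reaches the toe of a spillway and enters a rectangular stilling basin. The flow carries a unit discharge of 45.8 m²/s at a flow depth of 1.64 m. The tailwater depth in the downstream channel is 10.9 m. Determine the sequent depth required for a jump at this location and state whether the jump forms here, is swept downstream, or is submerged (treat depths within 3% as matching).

y₂ = 15.3 m; the jump is swept downstream

V₁ = q/y₁ = 45.8/1.64 = 27.9 m/s. Fr₁ = V₁/√(g·y₁) = 27.9/√(9.81×1.64) = 6.96.
Bélanger equation: y₂/y₁ = ½[√(1 + 8Fr₁²) − 1] = ½[√388.8 − 1] = 9.36.
y₂ = 9.36 × 1.64 = 15.3 m.
Tailwater y_tw = 10.9 m: y_tw < y₂, so the jump is swept downstream.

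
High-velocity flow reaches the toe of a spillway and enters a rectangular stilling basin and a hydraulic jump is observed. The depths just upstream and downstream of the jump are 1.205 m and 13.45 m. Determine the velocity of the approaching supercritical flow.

For a rectangular channel the momentum equation gives q² = ½·g·y₁·y₂·(y₁ + y₂) = ½×9.81×1.205×13.45×14.65 = 1165.
q = √1165 = 34.13 m²/s.
V₁ = q/y₁ = 34.13/1.205 = 28.33 m/s.

V₁ = 28.33 m/s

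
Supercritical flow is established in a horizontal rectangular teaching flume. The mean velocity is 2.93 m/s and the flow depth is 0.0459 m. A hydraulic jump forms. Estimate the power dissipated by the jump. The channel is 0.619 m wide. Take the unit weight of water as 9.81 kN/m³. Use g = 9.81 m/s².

P = 0.170 kW

Fr₁ = V₁/√(g·y₁) = 2.93/√(9.81×0.0459) = 4.37.
Sequent-depth ratio: y₂/y₁ = ½[√(1 + 8Fr₁²) − 1] = ½[√153.5 − 1] = 5.70.
y₂ = 5.70 × 0.0459 = 0.261 m.
q = V₁·y₁ = 2.93 × 0.0459 = 0.134 m²/s. V₂ = q/y₂ = 0.134/0.261 = 0.514 m/s. E₁ = y₁ + V₁²/2g = 0.483 m; E₂ = y₂ + V₂²/2g = 0.275 m. ΔE = E₁ − E₂ = 0.209 m.
Q = q·b = 0.134 × 0.619 = 0.0832 m³/s. P = γ·Q·ΔE = 9.81 × 0.0832 × 0.209 = 0.170 kW.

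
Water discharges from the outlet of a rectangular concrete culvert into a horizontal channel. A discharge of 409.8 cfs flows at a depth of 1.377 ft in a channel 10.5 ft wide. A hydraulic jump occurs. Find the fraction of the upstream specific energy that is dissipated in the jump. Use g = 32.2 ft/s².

q = Q/b = 409.8/10.5 = 39.03 ft²/s; V₁ = q/y₁ = 28.34 ft/s. Fr₁ = V₁/√(g·y₁) = 4.257.
By Bélanger, y₂/y₁ = ½[√(1 + 8Fr₁²) − 1] = ½[√145.94 − 1] = 5.540.
y₂ = 5.540 × 1.377 = 7.629 ft.
E₁ = y₁ + V₁²/2g = 13.85 ft. ΔE = (y₂ − y₁)³/(4y₁y₂) = 5.816 ft. ΔE/E₁ = 5.816/13.85 = 0.420.

ΔE/E₁ = 0.420 (42.0%)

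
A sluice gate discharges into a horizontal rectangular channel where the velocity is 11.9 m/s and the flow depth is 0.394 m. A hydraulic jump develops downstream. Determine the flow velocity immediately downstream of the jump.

V₂ = 1.47 m/s

Fr₁ = V₁/√(g·y₁) = 11.9/√(9.81×0.394) = 6.05.
Conjugate-depth relation: y₂/y₁ = ½[√(1 + 8Fr₁²) − 1] = ½[√294.1 − 1] = 8.07.
y₂ = 8.07 × 0.394 = 3.18 m.
q = V₁·y₁ = 11.9 × 0.394 = 4.69 m²/s.
V₂ = q/y₂ = 4.69/3.18 = 1.47 m/s.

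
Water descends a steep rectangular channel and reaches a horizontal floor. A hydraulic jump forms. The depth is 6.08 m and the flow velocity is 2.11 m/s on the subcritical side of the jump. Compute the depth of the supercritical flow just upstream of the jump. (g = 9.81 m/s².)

y₁ = 0.802 m

Fr₂ = V₂/√(g·y₂) = 2.11/√(9.81×6.08) = 0.273.
From the momentum equation (using Fr₂), y₁/y₂ = ½[√(1 + 8Fr₂²) − 1] = ½[√1.597 − 1] = 0.132.
y₁ = 0.132 × 6.08 = 0.802 m.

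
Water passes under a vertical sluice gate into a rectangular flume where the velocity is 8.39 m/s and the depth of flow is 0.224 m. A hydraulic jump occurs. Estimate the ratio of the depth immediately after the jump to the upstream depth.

Fr₁ = V₁/√(g·y₁) = 8.39/√(9.81×0.224) = 5.66.
Bélanger equation: y₂/y₁ = ½[√(1 + 8Fr₁²) − 1] = ½[√257.3 − 1] = 7.52.

y₂/y₁ = 7.52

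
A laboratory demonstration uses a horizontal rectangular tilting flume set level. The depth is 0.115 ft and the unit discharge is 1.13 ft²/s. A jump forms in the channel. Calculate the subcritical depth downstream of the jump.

y₂ = 0.775 ft

V₁ = q/y₁ = 1.13/0.115 = 9.83 ft/s. Fr₁ = V₁/√(g·y₁) = 9.83/√(32.2×0.115) = 5.11.
Sequent-depth ratio: y₂/y₁ = ½[√(1 + 8Fr₁²) − 1] = ½[√209.6 − 1] = 6.74.
y₂ = 6.74 × 0.115 = 0.775 ft.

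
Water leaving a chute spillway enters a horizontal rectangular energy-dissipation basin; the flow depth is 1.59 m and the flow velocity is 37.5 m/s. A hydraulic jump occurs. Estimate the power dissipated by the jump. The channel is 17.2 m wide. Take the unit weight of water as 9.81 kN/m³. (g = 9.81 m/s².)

P = 525826 kW

Fr₁ = V₁/√(g·y₁) = 37.5/√(9.81×1.59) = 9.50.
From the momentum equation for a rectangular channel, y₂/y₁ = ½[√(1 + 8Fr₁²) − 1] = ½[√722.3 − 1] = 12.9.
y₂ = 12.9 × 1.59 = 20.6 m.
q = V₁·y₁ = 37.5 × 1.59 = 59.6 m²/s. V₂ = q/y₂ = 59.6/20.6 = 2.90 m/s. E₁ = y₁ + V₁²/2g = 73.3 m; E₂ = y₂ + V₂²/2g = 21.0 m. ΔE = E₁ − E₂ = 52.3 m.
Q = q·b = 59.6 × 17.2 = 1026 m³/s. P = γ·Q·ΔE = 9.81 × 1026 × 52.3 = 525826 kW.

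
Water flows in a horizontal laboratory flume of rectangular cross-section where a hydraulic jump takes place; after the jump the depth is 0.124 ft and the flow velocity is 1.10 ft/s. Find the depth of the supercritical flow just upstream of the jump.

y₁ = 0.0527 ft

Fr₂ = V₂/√(g·y₂) = 1.10/√(32.2×0.124) = 0.550.
The Bélanger relation is symmetric: y₁/y₂ = ½[√(1 + 8Fr₂²) − 1] = ½[√3.424 − 1] = 0.425.
y₁ = 0.425 × 0.124 = 0.0527 ft.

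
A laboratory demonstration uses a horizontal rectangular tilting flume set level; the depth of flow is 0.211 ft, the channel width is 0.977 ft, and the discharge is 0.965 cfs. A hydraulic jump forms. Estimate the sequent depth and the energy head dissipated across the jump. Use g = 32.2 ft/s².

q = Q/b = 0.965/0.977 = 0.988 ft²/s; V₁ = q/y₁ = 4.68 ft/s. Fr₁ = V₁/√(g·y₁) = 1.80.
Conjugate-depth relation: y₂/y₁ = ½[√(1 + 8Fr₁²) − 1] = ½[√26.80 − 1] = 2.09.
y₂ = 2.09 × 0.211 = 0.441 ft.
V₂ = q/y₂ = 0.988/0.441 = 2.24 ft/s. E₁ = y₁ + V₁²/2g = 0.551 ft; E₂ = y₂ + V₂²/2g = 0.519 ft. ΔE = E₁ − E₂ = 0.0326 ft.

y₂ = 0.441 ft; ΔE = 0.0326 ft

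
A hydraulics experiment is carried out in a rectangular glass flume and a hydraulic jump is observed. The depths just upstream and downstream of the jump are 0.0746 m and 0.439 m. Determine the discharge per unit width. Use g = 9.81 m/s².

q = 0.287 m²/s

For a rectangular channel the momentum equation gives q² = ½·g·y₁·y₂·(y₁ + y₂) = ½×9.81×0.0746×0.439×0.514 = 0.0825.
q = √0.0825 = 0.287 m²/s.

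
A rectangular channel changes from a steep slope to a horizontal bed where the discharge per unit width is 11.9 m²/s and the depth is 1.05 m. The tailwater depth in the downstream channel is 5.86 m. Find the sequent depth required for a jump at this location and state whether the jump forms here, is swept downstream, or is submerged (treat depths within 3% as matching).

y₂ = 4.74 m; the jump is submerged

V₁ = q/y₁ = 11.9/1.05 = 11.3 m/s. Fr₁ = V₁/√(g·y₁) = 11.3/√(9.81×1.05) = 3.53.
Sequent-depth ratio: y₂/y₁ = ½[√(1 + 8Fr₁²) − 1] = ½[√100.8 − 1] = 4.52.
y₂ = 4.52 × 1.05 = 4.74 m.
Tailwater y_tw = 5.86 m: y_tw > y₂, so the jump is submerged.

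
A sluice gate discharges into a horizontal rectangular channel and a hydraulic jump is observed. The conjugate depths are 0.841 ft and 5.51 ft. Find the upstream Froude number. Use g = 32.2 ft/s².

Fr₁ = 4.97

For a rectangular channel the momentum equation gives q² = ½·g·y₁·y₂·(y₁ + y₂) = ½×32.2×0.841×5.51×6.35 = 474.
q = √474 = 21.8 ft²/s.
V₁ = q/y₁ = 25.9 ft/s; Fr₁ = V₁/√(g·y₁) = 4.97.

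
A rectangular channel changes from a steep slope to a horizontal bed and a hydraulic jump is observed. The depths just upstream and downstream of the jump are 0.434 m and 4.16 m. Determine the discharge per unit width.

For a rectangular channel the momentum equation gives q² = ½·g·y₁·y₂·(y₁ + y₂) = ½×9.81×0.434×4.16×4.59 = 40.7.
q = √40.7 = 6.38 m²/s.

q = 6.38 m²/s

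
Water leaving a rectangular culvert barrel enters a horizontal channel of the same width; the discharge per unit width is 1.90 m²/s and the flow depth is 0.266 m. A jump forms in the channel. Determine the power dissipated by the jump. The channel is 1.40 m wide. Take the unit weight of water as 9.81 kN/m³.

V₁ = q/y₁ = 1.90/0.266 = 7.14 m/s. Fr₁ = V₁/√(g·y₁) = 7.14/√(9.81×0.266) = 4.42.
Conjugate-depth relation: y₂/y₁ = ½[√(1 + 8Fr₁²) − 1] = ½[√157.4 − 1] = 5.77.
y₂ = 5.77 × 0.266 = 1.54 m.
Head loss: ΔE = (y₂ − y₁)³/(4y₁y₂) = (1.54 − 0.266)³/(4×0.266×1.54) = 2.05/1.63 = 1.25 m.
Q = q·b = 1.90 × 1.40 = 2.66 m³/s. P = γ·Q·ΔE = 9.81 × 2.66 × 1.25 = 32.7 kW.

P = 32.7 kW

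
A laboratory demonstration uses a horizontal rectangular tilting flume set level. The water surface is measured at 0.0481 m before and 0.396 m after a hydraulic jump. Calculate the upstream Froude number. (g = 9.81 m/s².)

For a rectangular channel the momentum equation gives q² = ½·g·y₁·y₂·(y₁ + y₂) = ½×9.81×0.0481×0.396×0.444 = 0.0415.
q = √0.0415 = 0.204 m²/s.
V₁ = q/y₁ = 4.23 m/s; Fr₁ = V₁/√(g·y₁) = 6.16.

Fr₁ = 6.16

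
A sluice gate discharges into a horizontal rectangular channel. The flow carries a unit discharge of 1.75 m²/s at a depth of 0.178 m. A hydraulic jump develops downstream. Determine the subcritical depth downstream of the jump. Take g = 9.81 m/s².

V₁ = q/y₁ = 1.75/0.178 = 9.83 m/s. Fr₁ = V₁/√(g·y₁) = 9.83/√(9.81×0.178) = 7.44.
By Bélanger, y₂/y₁ = ½[√(1 + 8Fr₁²) − 1] = ½[√443.8 − 1] = 10.0.
y₂ = 10.0 × 0.178 = 1.79 m.

y₂ = 1.79 m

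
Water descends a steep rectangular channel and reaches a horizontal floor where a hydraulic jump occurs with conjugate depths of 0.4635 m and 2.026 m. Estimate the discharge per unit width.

For a rectangular channel the momentum equation gives q² = ½·g·y₁·y₂·(y₁ + y₂) = ½×9.81×0.4635×2.026×2.489 = 11.47.
q = √11.47 = 3.386 m²/s.

q = 3.386 m²/s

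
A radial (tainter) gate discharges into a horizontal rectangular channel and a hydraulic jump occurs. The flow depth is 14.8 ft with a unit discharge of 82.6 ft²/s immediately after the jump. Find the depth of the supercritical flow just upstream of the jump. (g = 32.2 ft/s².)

V₂ = q/y₂ = 82.6/14.8 = 5.58 ft/s; Fr₂ = V₂/√(g·y₂) = 0.256.
The Bélanger relation is symmetric: y₁/y₂ = ½[√(1 + 8Fr₂²) − 1] = ½[√1.523 − 1] = 0.117.
y₁ = 0.117 × 14.8 = 1.73 ft.

y₁ = 1.73 ft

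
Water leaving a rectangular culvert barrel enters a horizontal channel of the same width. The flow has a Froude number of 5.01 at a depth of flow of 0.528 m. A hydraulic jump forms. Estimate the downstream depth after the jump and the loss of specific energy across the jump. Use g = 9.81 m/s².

Fr₁ = 5.01 (given).
Conjugate-depth relation: y₂/y₁ = ½[√(1 + 8Fr₁²) − 1] = ½[√201.8 − 1] = 6.60.
y₂ = 6.60 × 0.528 = 3.49 m.
Head loss: ΔE = (y₂ − y₁)³/(4y₁y₂) = (3.49 − 0.528)³/(4×0.528×3.49) = 25.9/7.36 = 3.52 m.

y₂ = 3.49 m; ΔE = 3.52 m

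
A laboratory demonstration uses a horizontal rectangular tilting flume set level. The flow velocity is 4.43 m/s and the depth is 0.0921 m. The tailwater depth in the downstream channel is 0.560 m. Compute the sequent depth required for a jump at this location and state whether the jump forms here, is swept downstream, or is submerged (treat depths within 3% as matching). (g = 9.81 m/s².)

y₂ = 0.563 m; the jump forms here

Fr₁ = V₁/√(g·y₁) = 4.43/√(9.81×0.0921) = 4.66.
From the momentum equation for a rectangular channel, y₂/y₁ = ½[√(1 + 8Fr₁²) − 1] = ½[√174.8 − 1] = 6.11.
y₂ = 6.11 × 0.0921 = 0.563 m.
Tailwater y_tw = 0.560 m: y_tw ≈ y₂, so the jump forms here.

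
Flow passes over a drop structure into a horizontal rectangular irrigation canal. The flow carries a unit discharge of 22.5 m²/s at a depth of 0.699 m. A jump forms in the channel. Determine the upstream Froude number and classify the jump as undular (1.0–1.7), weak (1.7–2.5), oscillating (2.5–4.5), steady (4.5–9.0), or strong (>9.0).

Fr₁ = 12.3; strong jump

V₁ = q/y₁ = 22.5/0.699 = 32.2 m/s. Fr₁ = V₁/√(g·y₁) = 32.2/√(9.81×0.699) = 12.3.
Fr₁ = 12.3 lies in the strong range.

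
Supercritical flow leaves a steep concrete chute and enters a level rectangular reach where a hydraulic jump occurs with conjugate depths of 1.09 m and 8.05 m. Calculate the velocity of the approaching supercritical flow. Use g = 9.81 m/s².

V₁ = 18.2 m/s

For a rectangular channel the momentum equation gives q² = ½·g·y₁·y₂·(y₁ + y₂) = ½×9.81×1.09×8.05×9.14 = 393.
q = √393 = 19.8 m²/s.
V₁ = q/y₁ = 19.8/1.09 = 18.2 m/s.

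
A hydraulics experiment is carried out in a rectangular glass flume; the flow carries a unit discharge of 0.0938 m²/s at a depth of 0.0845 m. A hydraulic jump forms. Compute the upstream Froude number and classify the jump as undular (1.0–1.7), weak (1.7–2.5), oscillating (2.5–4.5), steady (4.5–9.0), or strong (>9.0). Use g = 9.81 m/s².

V₁ = q/y₁ = 0.0938/0.0845 = 1.11 m/s. Fr₁ = V₁/√(g·y₁) = 1.11/√(9.81×0.0845) = 1.22.
Fr₁ = 1.22 lies in the undular range.

Fr₁ = 1.22; undular jump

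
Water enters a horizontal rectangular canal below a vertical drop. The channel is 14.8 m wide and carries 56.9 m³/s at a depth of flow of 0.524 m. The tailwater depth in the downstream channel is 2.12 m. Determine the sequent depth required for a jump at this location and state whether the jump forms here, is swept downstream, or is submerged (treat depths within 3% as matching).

y₂ = 2.15 m; the jump forms here

q = Q/b = 56.9/14.8 = 3.84 m²/s; V₁ = q/y₁ = 7.34 m/s. Fr₁ = V₁/√(g·y₁) = 3.24.
Bélanger equation: y₂/y₁ = ½[√(1 + 8Fr₁²) − 1] = ½[√84.78 − 1] = 4.10.
y₂ = 4.10 × 0.524 = 2.15 m.
Tailwater y_tw = 2.12 m: y_tw ≈ y₂, so the jump forms here.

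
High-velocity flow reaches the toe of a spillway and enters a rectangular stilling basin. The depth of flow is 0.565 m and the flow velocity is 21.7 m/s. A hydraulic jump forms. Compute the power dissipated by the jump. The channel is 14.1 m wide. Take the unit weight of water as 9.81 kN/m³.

Fr₁ = V₁/√(g·y₁) = 21.7/√(9.81×0.565) = 9.22.
Conjugate-depth relation: y₂/y₁ = ½[√(1 + 8Fr₁²) − 1] = ½[√680.7 − 1] = 12.5.
y₂ = 12.5 × 0.565 = 7.09 m.
Head loss: ΔE = (y₂ − y₁)³/(4y₁y₂) = (7.09 − 0.565)³/(4×0.565×7.09) = 278/16.0 = 17.3 m.
q = V₁·y₁ = 21.7 × 0.565 = 12.3 m²/s. Q = q·b = 12.3 × 14.1 = 173 m³/s. P = γ·Q·ΔE = 9.81 × 173 × 17.3 = 29382 kW.

P = 29382 kW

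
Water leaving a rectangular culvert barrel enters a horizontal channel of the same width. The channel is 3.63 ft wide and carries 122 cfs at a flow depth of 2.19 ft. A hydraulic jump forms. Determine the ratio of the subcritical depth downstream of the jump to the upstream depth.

y₂/y₁ = 2.13

q = Q/b = 122/3.63 = 33.6 ft²/s; V₁ = q/y₁ = 15.3 ft/s. Fr₁ = V₁/√(g·y₁) = 1.83.
From the momentum equation for a rectangular channel, y₂/y₁ = ½[√(1 + 8Fr₁²) − 1] = ½[√27.72 − 1] = 2.13.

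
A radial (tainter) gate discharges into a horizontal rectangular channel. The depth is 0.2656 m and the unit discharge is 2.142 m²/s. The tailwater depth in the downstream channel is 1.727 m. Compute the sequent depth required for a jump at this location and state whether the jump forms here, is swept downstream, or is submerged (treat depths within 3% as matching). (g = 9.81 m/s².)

V₁ = q/y₁ = 2.142/0.2656 = 8.065 m/s. Fr₁ = V₁/√(g·y₁) = 8.065/√(9.81×0.2656) = 4.996.
Sequent-depth ratio: y₂/y₁ = ½[√(1 + 8Fr₁²) − 1] = ½[√200.70 − 1] = 6.583.
y₂ = 6.583 × 0.2656 = 1.749 m.
Tailwater y_tw = 1.727 m: y_tw ≈ y₂, so the jump forms here.

y₂ = 1.749 m; the jump forms here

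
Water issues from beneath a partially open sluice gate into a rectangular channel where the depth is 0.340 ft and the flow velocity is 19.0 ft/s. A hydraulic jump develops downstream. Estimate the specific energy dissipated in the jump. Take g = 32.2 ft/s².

ΔE = 3.25 ft

Fr₁ = V₁/√(g·y₁) = 19.0/√(32.2×0.340) = 5.74.
Sequent-depth ratio: y₂/y₁ = ½[√(1 + 8Fr₁²) − 1] = ½[√264.8 − 1] = 7.64.
y₂ = 7.64 × 0.340 = 2.60 ft.
Head loss: ΔE = (y₂ − y₁)³/(4y₁y₂) = (2.60 − 0.340)³/(4×0.340×2.60) = 11.5/3.53 = 3.25 ft.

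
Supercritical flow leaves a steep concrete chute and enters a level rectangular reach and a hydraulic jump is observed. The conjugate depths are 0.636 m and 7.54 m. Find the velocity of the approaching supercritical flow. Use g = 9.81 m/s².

For a rectangular channel the momentum equation gives q² = ½·g·y₁·y₂·(y₁ + y₂) = ½×9.81×0.636×7.54×8.18 = 192.
q = √192 = 13.9 m²/s.
V₁ = q/y₁ = 13.9/0.636 = 21.8 m/s.

V₁ = 21.8 m/s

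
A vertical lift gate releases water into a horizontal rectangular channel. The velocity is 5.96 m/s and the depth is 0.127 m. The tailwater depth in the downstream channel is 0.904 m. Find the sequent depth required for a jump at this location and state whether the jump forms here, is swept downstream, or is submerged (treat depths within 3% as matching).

Fr₁ = V₁/√(g·y₁) = 5.96/√(9.81×0.127) = 5.34.
From the momentum equation for a rectangular channel, y₂/y₁ = ½[√(1 + 8Fr₁²) − 1] = ½[√229.1 − 1] = 7.07.
y₂ = 7.07 × 0.127 = 0.898 m.
Tailwater y_tw = 0.904 m: y_tw ≈ y₂, so the jump forms here.

y₂ = 0.898 m; the jump forms here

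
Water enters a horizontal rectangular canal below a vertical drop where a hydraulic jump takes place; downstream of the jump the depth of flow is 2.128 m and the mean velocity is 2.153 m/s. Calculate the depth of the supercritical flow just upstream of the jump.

Fr₂ = V₂/√(g·y₂) = 2.153/√(9.81×2.128) = 0.4712.
The Bélanger relation is symmetric: y₁/y₂ = ½[√(1 + 8Fr₂²) − 1] = ½[√2.7764 − 1] = 0.3331.
y₁ = 0.3331 × 2.128 = 0.7089 m.

y₁ = 0.7089 m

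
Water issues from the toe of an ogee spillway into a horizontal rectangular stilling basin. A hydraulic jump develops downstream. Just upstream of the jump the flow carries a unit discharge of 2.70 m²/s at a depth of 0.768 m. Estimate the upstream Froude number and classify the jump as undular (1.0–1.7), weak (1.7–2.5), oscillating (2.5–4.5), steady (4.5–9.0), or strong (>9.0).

V₁ = q/y₁ = 2.70/0.768 = 3.52 m/s. Fr₁ = V₁/√(g·y₁) = 3.52/√(9.81×0.768) = 1.28.
Fr₁ = 1.28 lies in the undular range.

Fr₁ = 1.28; undular jump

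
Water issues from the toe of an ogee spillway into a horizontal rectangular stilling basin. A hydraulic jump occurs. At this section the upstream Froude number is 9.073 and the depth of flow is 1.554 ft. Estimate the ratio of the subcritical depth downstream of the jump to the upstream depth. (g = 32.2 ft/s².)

y₂/y₁ = 12.34

Fr₁ = 9.073 (given).
Bélanger equation: y₂/y₁ = ½[√(1 + 8Fr₁²) − 1] = ½[√659.55 − 1] = 12.34.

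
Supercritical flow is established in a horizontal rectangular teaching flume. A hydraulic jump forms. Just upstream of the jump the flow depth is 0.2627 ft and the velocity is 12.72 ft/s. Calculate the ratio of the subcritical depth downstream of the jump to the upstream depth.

Fr₁ = V₁/√(g·y₁) = 12.72/√(32.2×0.2627) = 4.374.
From the momentum equation for a rectangular channel, y₂/y₁ = ½[√(1 + 8Fr₁²) − 1] = ½[√154.02 − 1] = 5.705.

y₂/y₁ = 5.705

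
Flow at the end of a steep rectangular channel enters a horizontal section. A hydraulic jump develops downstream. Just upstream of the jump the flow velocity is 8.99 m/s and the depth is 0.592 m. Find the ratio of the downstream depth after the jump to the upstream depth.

y₂/y₁ = 4.80

Fr₁ = V₁/√(g·y₁) = 8.99/√(9.81×0.592) = 3.73.
By Bélanger, y₂/y₁ = ½[√(1 + 8Fr₁²) − 1] = ½[√112.3 − 1] = 4.80.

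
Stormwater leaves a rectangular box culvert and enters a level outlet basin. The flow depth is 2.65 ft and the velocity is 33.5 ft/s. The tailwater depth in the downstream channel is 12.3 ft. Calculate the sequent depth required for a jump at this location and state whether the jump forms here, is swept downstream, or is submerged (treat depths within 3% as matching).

y₂ = 12.3 ft; the jump forms here

Fr₁ = V₁/√(g·y₁) = 33.5/√(32.2×2.65) = 3.63.
Bélanger equation: y₂/y₁ = ½[√(1 + 8Fr₁²) − 1] = ½[√106.2 − 1] = 4.65.
y₂ = 4.65 × 2.65 = 12.3 ft.
Tailwater y_tw = 12.3 ft: y_tw ≈ y₂, so the jump forms here.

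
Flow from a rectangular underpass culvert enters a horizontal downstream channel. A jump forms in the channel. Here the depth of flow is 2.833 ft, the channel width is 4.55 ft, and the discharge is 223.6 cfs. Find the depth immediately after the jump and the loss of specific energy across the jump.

q = Q/b = 223.6/4.55 = 49.14 ft²/s; V₁ = q/y₁ = 17.35 ft/s. Fr₁ = V₁/√(g·y₁) = 1.816.
Sequent-depth ratio: y₂/y₁ = ½[√(1 + 8Fr₁²) − 1] = ½[√27.389 − 1] = 2.117.
y₂ = 2.117 × 2.833 = 5.997 ft.
V₂ = q/y₂ = 49.14/5.997 = 8.195 ft/s. E₁ = y₁ + V₁²/2g = 7.505 ft; E₂ = y₂ + V₂²/2g = 7.039 ft. ΔE = E₁ − E₂ = 0.4660 ft.

y₂ = 5.997 ft; ΔE = 0.4660 ft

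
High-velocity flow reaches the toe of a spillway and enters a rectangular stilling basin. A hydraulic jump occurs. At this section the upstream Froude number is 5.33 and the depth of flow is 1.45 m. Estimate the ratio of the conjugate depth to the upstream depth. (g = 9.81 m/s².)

Fr₁ = 5.33 (given).
By Bélanger, y₂/y₁ = ½[√(1 + 8Fr₁²) − 1] = ½[√228.3 − 1] = 7.05.

y₂/y₁ = 7.05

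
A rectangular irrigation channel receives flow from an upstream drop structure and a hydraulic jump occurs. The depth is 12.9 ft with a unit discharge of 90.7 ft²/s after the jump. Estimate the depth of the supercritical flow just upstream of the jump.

y₁ = 2.56 ft

V₂ = q/y₂ = 90.7/12.9 = 7.03 ft/s; Fr₂ = V₂/√(g·y₂) = 0.345.
Applying the sequent-depth relation in reverse, y₁/y₂ = ½[√(1 + 8Fr₂²) − 1] = ½[√1.952 − 1] = 0.199.
y₁ = 0.199 × 12.9 = 2.56 ft.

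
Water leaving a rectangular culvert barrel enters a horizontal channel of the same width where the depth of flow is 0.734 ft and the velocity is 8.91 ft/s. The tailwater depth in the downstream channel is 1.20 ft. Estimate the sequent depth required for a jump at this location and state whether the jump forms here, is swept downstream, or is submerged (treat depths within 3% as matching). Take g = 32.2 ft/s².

y₂ = 1.57 ft; the jump is swept downstream

Fr₁ = V₁/√(g·y₁) = 8.91/√(32.2×0.734) = 1.83.
Conjugate-depth relation: y₂/y₁ = ½[√(1 + 8Fr₁²) − 1] = ½[√27.87 − 1] = 2.14.
y₂ = 2.14 × 0.734 = 1.57 ft.
Tailwater y_tw = 1.20 ft: y_tw < y₂, so the jump is swept downstream.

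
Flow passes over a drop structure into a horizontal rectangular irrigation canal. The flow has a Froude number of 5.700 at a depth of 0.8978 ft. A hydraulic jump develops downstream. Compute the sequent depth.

y₂ = 6.802 ft

Fr₁ = 5.700 (given).
From the momentum equation for a rectangular channel, y₂/y₁ = ½[√(1 + 8Fr₁²) − 1] = ½[√260.92 − 1] = 7.577.
y₂ = 7.577 × 0.8978 = 6.802 ft.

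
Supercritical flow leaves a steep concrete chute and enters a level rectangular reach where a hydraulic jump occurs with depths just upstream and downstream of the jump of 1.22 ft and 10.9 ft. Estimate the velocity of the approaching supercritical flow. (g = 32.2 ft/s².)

V₁ = 41.8 ft/s

For a rectangular channel the momentum equation gives q² = ½·g·y₁·y₂·(y₁ + y₂) = ½×32.2×1.22×10.9×12.1 = 2595.
q = √2595 = 50.9 ft²/s.
V₁ = q/y₁ = 50.9/1.22 = 41.8 ft/s.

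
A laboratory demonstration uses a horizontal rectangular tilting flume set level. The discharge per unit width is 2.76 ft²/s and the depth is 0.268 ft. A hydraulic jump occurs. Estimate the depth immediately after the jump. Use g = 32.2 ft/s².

y₂ = 1.20 ft

V₁ = q/y₁ = 2.76/0.268 = 10.3 ft/s. Fr₁ = V₁/√(g·y₁) = 10.3/√(32.2×0.268) = 3.51.
Bélanger equation: y₂/y₁ = ½[√(1 + 8Fr₁²) − 1] = ½[√99.32 − 1] = 4.48.
y₂ = 4.48 × 0.268 = 1.20 ft.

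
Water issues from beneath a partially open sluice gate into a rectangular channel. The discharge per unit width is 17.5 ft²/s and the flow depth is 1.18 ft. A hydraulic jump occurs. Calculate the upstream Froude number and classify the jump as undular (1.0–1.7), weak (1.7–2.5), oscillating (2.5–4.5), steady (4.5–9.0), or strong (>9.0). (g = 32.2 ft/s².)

Fr₁ = 2.41; weak jump

V₁ = q/y₁ = 17.5/1.18 = 14.8 ft/s. Fr₁ = V₁/√(g·y₁) = 14.8/√(32.2×1.18) = 2.41.
Fr₁ = 2.41 lies in the weak range.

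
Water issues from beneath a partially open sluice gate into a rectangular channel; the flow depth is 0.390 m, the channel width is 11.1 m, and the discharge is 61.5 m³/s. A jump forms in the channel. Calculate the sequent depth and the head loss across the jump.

y₂ = 3.82 m; ΔE = 6.75 m

q = Q/b = 61.5/11.1 = 5.54 m²/s; V₁ = q/y₁ = 14.2 m/s. Fr₁ = V₁/√(g·y₁) = 7.26.
By Bélanger, y₂/y₁ = ½[√(1 + 8Fr₁²) − 1] = ½[√423.0 − 1] = 9.78.
y₂ = 9.78 × 0.390 = 3.82 m.
Head loss: ΔE = (y₂ − y₁)³/(4y₁y₂) = (3.82 − 0.390)³/(4×0.390×3.82) = 40.2/5.95 = 6.75 m.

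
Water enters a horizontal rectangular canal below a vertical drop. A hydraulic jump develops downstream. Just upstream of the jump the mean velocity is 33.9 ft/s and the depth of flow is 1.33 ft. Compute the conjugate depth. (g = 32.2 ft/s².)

y₂ = 9.10 ft

Fr₁ = V₁/√(g·y₁) = 33.9/√(32.2×1.33) = 5.18.
From the momentum equation for a rectangular channel, y₂/y₁ = ½[√(1 + 8Fr₁²) − 1] = ½[√215.7 − 1] = 6.84.
y₂ = 6.84 × 1.33 = 9.10 ft.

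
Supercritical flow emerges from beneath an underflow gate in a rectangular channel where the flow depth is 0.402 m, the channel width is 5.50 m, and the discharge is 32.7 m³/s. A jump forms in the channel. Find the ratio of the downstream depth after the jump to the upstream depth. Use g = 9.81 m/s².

y₂/y₁ = 10.0

q = Q/b = 32.7/5.50 = 5.95 m²/s; V₁ = q/y₁ = 14.8 m/s. Fr₁ = V₁/√(g·y₁) = 7.45.
From the momentum equation for a rectangular channel, y₂/y₁ = ½[√(1 + 8Fr₁²) − 1] = ½[√444.7 − 1] = 10.0.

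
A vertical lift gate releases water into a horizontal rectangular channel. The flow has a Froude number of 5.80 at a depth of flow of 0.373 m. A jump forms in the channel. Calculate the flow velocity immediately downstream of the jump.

V₂ = 1.44 m/s

Fr₁ = 5.80 (given).
By Bélanger, y₂/y₁ = ½[√(1 + 8Fr₁²) − 1] = ½[√270.1 − 1] = 7.72.
y₂ = 7.72 × 0.373 = 2.88 m.
V₁ = Fr₁·√(g·y₁) = 5.80×√(9.81×0.373) = 11.1 m/s; q = V₁·y₁ = 4.14 m²/s.
V₂ = q/y₂ = 4.14/2.88 = 1.44 m/s.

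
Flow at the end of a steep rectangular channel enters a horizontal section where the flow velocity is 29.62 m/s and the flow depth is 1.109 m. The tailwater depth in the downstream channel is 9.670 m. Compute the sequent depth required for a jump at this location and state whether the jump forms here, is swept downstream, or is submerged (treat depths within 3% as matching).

Fr₁ = V₁/√(g·y₁) = 29.62/√(9.81×1.109) = 8.980.
Sequent-depth ratio: y₂/y₁ = ½[√(1 + 8Fr₁²) − 1] = ½[√646.15 − 1] = 12.21.
y₂ = 12.21 × 1.109 = 13.54 m.
Tailwater y_tw = 9.670 m: y_tw < y₂, so the jump is swept downstream.

y₂ = 13.54 m; the jump is swept downstream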